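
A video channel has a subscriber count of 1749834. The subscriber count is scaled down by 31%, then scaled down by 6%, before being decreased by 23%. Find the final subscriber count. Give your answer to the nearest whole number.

873906

Apply the 31% decrease: 1749834 × 0.69 = 1207385.46.
After the 6% decrease: 1207385.46 × 0.94 = 1134942.3324.
After the 23% decrease: 1134942.3324 × 0.77 = 873905.595948 ≈ 873906.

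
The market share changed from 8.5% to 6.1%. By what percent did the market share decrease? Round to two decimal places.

The change is 6.1 − 8.5 = -2.4 percentage points.
Relative to the original 8.5%, that is -2.4 ÷ 8.5 ≈ -28.24%.
So the market share fell by 28.24%.

28.24%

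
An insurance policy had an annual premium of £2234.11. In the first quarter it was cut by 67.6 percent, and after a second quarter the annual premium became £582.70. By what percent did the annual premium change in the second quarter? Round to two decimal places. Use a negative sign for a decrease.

-19.50%

After the first quarter: £2234.11 × 0.324 = £723.85164.
Second-quarter multiplier: £582.70 ÷ £723.85164 ≈ 0.804999.
That is a change of -19.50%.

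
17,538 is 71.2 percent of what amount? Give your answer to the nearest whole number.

17,538 ÷ 0.712 ≈ 24,632.

24,632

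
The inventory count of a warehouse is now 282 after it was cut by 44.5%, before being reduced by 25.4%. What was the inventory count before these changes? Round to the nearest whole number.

Undoing the 25.4% decrease: 282 ÷ 0.746 ≈ 378.016086.
Undoing the 44.5% decrease: 378.016086 ÷ 0.555 ≈ 681.

681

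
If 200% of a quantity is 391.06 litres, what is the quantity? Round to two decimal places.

195.53 litres

391.06 litres ÷ 2 = 195.53 litres.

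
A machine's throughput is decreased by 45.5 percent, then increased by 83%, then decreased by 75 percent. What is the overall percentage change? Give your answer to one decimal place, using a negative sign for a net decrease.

-75.1%

A 45.5% decrease multiplies by 0.545.
Then an 83% increase: 0.545 × 1.83 = 0.99735.
Then a 75% decrease: 0.99735 × 0.25 = 0.2493375.
Overall factor 0.2493375, i.e. -75.1%.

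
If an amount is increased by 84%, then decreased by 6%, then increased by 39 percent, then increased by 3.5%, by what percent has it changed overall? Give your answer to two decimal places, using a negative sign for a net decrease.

148.83%

An 84% increase multiplies by 1.84.
Then a 6% decrease: 1.84 × 0.94 = 1.7296.
Then a 39% increase: 1.7296 × 1.39 = 2.404144.
Then a 3.5% increase: 2.404144 × 1.035 = 2.48828904.
Overall factor 2.48828904, i.e. 148.83%.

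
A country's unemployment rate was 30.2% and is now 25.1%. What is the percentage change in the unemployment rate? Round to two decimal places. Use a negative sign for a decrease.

-16.89%

The change is 25.1 − 30.2 = -5.1 percentage points.
Relative to the original 30.2%, that is -5.1 ÷ 30.2 ≈ -16.89%.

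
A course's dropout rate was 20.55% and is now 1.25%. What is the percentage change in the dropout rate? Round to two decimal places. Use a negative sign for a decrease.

The change is 1.25 − 20.55 = -19.30 percentage points.
Relative to the original 20.55%, that is -19.30 ÷ 20.55 ≈ -93.92%.

-93.92%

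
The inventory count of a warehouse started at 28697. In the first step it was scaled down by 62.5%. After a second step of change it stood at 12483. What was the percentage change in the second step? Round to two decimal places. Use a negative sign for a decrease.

16.00%

After the first step: 28697 × 0.375 = 10761.375.
Second-step multiplier: 12483 ÷ 10761.375 ≈ 1.159982.
That is a change of 16.00%.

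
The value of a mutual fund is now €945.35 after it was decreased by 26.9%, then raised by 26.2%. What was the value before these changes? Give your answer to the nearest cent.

The overall multiplier applied was 0.731 × 1.262 = 0.922522.
So the original value was €945.35 ÷ 0.922522 ≈ €1,024.75.

€1,024.75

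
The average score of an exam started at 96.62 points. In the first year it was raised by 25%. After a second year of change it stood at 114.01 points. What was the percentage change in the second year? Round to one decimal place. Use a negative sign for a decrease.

After the first year: 96.62 × 1.25 = 120.775.
Second-year multiplier: 114.01 ÷ 120.775 ≈ 0.94399.
That is a change of -5.6%.

-5.6%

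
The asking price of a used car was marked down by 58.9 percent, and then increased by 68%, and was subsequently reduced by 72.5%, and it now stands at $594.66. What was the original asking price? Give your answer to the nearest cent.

$3131.73

Undoing the 72.5% decrease: $594.66 ÷ 0.275 = $2162.4.
Undoing the 68% increase: $2162.4 ÷ 1.68 ≈ $1287.142857.
Undoing the 58.9% decrease: $1287.142857 ÷ 0.411 ≈ $3131.73.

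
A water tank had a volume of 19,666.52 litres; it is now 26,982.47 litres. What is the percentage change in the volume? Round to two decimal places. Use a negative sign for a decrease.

37.20%

Change: 26,982.47 − 19,666.52 = 7,315.95.
Relative to the original: 7,315.95 ÷ 19,666.52 ≈ 37.20%.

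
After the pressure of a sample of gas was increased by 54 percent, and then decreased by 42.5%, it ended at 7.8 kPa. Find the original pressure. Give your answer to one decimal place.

Undoing the 42.5% decrease: 7.8 ÷ 0.575 ≈ 13.565217.
Undoing the 54% increase: 13.565217 ÷ 1.54 ≈ 8.8 kPa.

8.8 kPa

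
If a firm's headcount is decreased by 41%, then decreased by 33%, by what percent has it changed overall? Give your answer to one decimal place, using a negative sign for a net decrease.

-60.5%

A 41% decrease multiplies by 0.59.
Then a 33% decrease: 0.59 × 0.67 = 0.3953.
Overall factor 0.3953, i.e. -60.5%.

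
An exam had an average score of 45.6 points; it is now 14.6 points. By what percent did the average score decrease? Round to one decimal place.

Change: 14.6 − 45.6 = -31.0.
Relative to the original: -31.0 ÷ 45.6 ≈ -68.0%.
So the average score decreased by 68.0%.

68.0%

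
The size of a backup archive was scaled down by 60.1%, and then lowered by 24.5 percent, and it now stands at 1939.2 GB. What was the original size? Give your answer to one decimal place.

The overall multiplier applied was 0.399 × 0.755 = 0.301245.
So the original size was 1939.2 ÷ 0.301245 ≈ 6437.3 GB.

6437.3 GB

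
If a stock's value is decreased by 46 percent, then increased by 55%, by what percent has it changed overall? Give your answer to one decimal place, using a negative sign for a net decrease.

-16.3%

The combined multiplier is 0.54 × 1.55 = 0.837.
That corresponds to a decrease of 16.3%.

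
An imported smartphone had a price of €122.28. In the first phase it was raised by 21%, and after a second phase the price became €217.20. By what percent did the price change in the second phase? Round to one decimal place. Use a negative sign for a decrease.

After the first phase: €122.28 × 1.21 = €147.9588.
Second-phase multiplier: €217.20 ÷ €147.9588 ≈ 1.46798.
That is a change of 46.8%.

46.8%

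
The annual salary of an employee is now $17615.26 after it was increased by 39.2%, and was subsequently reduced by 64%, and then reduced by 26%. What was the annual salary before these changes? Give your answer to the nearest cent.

$47502.41

Undoing the 26% decrease: $17615.26 ÷ 0.74 ≈ $23804.405405.
Undoing the 64% decrease: $23804.405405 ÷ 0.36 ≈ $66123.348347.
Undoing the 39.2% increase: $66123.348347 ÷ 1.392 ≈ $47502.41.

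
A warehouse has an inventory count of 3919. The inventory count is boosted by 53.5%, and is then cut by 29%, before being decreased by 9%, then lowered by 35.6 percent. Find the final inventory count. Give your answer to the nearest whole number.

2503

After the 53.5% increase: 3919 × 1.535 = 6015.665.
29% decrease: 6015.665 × 0.71 = 4271.12215.
After the 9% decrease: 4271.12215 × 0.91 = 3886.7211565.
After the 35.6% decrease: 3886.7211565 × 0.644 = 2503.048424786 ≈ 2503.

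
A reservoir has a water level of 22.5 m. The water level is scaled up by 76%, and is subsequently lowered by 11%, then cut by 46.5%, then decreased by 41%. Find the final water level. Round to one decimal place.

Each change multiplies by a factor: 1.76 × 0.89 × 0.535 × 0.59 = 0.49443416.
22.5 × 0.49443416 = 11.1247686 ≈ 11.1.

11.1 m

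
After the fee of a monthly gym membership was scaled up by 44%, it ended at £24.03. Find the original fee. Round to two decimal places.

The overall multiplier applied was 1.44.
So the original fee was £24.03 ÷ 1.44 ≈ £16.69.

£16.69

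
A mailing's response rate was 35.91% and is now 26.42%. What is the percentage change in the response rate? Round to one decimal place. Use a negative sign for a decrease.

The change is 26.42 − 35.91 = -9.49 percentage points.
Relative to the original 35.91%, that is -9.49 ÷ 35.91 ≈ -26.4%.

-26.4%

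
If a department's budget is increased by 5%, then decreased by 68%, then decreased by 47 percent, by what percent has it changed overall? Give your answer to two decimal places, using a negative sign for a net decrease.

A 5% increase multiplies by 1.05.
Then a 68% decrease: 1.05 × 0.32 = 0.336.
Then a 47% decrease: 0.336 × 0.53 = 0.17808.
Overall factor 0.17808, i.e. -82.19%.

-82.19%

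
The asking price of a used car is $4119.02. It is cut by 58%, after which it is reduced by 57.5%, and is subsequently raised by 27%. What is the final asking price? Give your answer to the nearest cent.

$933.76

Each change multiplies by a factor: 0.42 × 0.425 × 1.27 = 0.226695.
$4119.02 × 0.226695 = $933.7612389 ≈ $933.76.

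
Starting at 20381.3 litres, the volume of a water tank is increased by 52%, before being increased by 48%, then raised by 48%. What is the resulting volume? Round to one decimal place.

Each change multiplies by a factor: 1.52 × 1.48 × 1.48 = 3.329408.
20381.3 × 3.329408 = 67857.6632704 ≈ 67857.7.

67857.7 litres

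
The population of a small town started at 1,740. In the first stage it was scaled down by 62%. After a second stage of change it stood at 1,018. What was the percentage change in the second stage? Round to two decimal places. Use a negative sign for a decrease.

After the first stage: 1,740 × 0.38 = 661.2.
Second-stage multiplier: 1,018 ÷ 661.2 ≈ 1.539625.
That is a change of 53.96%.

53.96%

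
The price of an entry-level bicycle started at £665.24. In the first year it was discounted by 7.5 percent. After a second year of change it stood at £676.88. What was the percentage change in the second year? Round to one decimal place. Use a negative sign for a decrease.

After the first year: £665.24 × 0.925 = £615.347.
Second-year multiplier: £676.88 ÷ £615.347 ≈ 1.1.
That is a change of 10.0%.

10.0%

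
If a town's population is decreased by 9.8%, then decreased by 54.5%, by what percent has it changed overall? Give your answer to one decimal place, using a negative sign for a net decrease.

-59.0%

The combined multiplier is 0.902 × 0.455 = 0.41041.
That corresponds to a decrease of 59.0%.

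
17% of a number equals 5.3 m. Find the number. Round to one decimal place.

5.3 m ÷ 0.17 ≈ 31.2 m.

31.2 m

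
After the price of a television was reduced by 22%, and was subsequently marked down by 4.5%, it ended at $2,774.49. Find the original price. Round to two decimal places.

$3,724.65

The overall multiplier applied was 0.78 × 0.955 = 0.7449.
So the original price was $2,774.49 ÷ 0.7449 ≈ $3,724.65.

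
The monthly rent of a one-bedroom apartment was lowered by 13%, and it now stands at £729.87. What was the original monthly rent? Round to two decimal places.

The overall multiplier applied was 0.87.
So the original monthly rent was £729.87 ÷ 0.87 ≈ £838.93.

£838.93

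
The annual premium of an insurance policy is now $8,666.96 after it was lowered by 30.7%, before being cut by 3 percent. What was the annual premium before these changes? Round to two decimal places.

Undoing the 3% decrease: $8,666.96 ÷ 0.97 ≈ $8935.010309.
Undoing the 30.7% decrease: $8935.010309 ÷ 0.693 ≈ $12,893.23.

$12,893.23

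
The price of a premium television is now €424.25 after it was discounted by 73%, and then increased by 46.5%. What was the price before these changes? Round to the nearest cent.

Undoing the 46.5% increase: €424.25 ÷ 1.465 ≈ €289.590444.
Undoing the 73% decrease: €289.590444 ÷ 0.27 ≈ €1,072.56.

€1,072.56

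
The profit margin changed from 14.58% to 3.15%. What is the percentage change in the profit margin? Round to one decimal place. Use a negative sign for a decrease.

-78.4%

The change is 3.15 − 14.58 = -11.43 percentage points.
Relative to the original 14.58%, that is -11.43 ÷ 14.58 ≈ -78.4%.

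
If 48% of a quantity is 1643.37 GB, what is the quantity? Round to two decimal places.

1643.37 GB ÷ 0.48 ≈ 3423.69 GB.

3423.69 GB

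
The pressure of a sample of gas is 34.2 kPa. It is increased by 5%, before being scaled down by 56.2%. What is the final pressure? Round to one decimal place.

Apply the 5% increase: 34.2 × 1.05 = 35.91.
After the 56.2% decrease: 35.91 × 0.438 = 15.72858 ≈ 15.7.

15.7 kPa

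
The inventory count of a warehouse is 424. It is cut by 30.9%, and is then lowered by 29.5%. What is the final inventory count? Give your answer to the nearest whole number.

30.9% decrease: 424 × 0.691 = 292.984.
Apply the 29.5% decrease: 292.984 × 0.705 = 206.55372 ≈ 207.

207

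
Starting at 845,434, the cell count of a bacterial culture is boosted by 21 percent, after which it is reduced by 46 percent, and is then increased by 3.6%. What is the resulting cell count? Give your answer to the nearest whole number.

572,293

21% increase: 845,434 × 1.21 = 1022975.14.
After the 46% decrease: 1022975.14 × 0.54 = 552406.5756.
Apply the 3.6% increase: 552406.5756 × 1.036 = 572293.2123216 ≈ 572,293.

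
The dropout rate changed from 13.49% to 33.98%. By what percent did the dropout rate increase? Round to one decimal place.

151.9%

The change is 33.98 − 13.49 = 20.49 percentage points.
Relative to the original 13.49%, that is 20.49 ÷ 13.49 ≈ 151.9%.
So the dropout rate rose by 151.9%.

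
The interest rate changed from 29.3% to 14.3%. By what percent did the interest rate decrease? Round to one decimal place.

51.2%

The change is 14.3 − 29.3 = -15.0 percentage points.
Relative to the original 29.3%, that is -15.0 ÷ 29.3 ≈ -51.2%.
So the interest rate fell by 51.2%.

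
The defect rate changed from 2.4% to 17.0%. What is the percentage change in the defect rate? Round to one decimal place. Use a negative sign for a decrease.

608.3%

The change is 17.0 − 2.4 = 14.6 percentage points.
Relative to the original 2.4%, that is 14.6 ÷ 2.4 ≈ 608.3%.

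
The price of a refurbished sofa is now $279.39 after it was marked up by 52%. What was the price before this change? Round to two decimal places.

The overall multiplier applied was 1.52.
So the original price was $279.39 ÷ 1.52 ≈ $183.81.

$183.81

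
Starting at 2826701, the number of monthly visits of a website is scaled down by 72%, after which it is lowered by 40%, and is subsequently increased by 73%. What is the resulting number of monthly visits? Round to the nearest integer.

Apply the 72% decrease: 2826701 × 0.28 = 791476.28.
After the 40% decrease: 791476.28 × 0.6 = 474885.768.
73% increase: 474885.768 × 1.73 = 821552.37864 ≈ 821552.

821552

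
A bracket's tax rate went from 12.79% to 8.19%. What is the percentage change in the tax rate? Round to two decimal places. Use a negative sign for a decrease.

The change is 8.19 − 12.79 = -4.60 percentage points.
Relative to the original 12.79%, that is -4.60 ÷ 12.79 ≈ -35.97%.

-35.97%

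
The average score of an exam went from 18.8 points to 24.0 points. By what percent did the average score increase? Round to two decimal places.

Change: 24.0 − 18.8 = 5.2.
Relative to the original: 5.2 ÷ 18.8 ≈ 27.66%.
So the average score increased by 27.66%.

27.66%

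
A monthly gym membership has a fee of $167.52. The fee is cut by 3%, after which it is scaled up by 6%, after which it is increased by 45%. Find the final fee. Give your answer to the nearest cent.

Apply the 3% decrease: $167.52 × 0.97 = $162.4944.
After the 6% increase: $162.4944 × 1.06 = $172.244064.
Apply the 45% increase: $172.244064 × 1.45 = $249.7538928 ≈ $249.75.

$249.75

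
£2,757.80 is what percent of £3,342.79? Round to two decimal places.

82.50%

£2,757.80 ÷ £3,342.79 ≈ 82.50%.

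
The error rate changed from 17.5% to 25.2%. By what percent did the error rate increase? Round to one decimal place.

44.0%

The change is 25.2 − 17.5 = 7.7 percentage points.
Relative to the original 17.5%, that is 7.7 ÷ 17.5 = 44.0%.
So the error rate rose by 44.0%.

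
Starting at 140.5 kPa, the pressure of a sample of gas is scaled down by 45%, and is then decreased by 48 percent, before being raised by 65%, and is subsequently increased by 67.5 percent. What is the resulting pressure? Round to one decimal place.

111.1 kPa

Each change multiplies by a factor: 0.55 × 0.52 × 1.65 × 1.675 = 0.7904325.
140.5 × 0.7904325 = 111.05576625 ≈ 111.1.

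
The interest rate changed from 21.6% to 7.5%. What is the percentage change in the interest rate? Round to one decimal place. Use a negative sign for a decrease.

The change is 7.5 − 21.6 = -14.1 percentage points.
Relative to the original 21.6%, that is -14.1 ÷ 21.6 ≈ -65.3%.

-65.3%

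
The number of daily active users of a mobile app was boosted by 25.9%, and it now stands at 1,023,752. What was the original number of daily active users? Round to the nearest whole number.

813,147

The overall multiplier applied was 1.259.
So the original number of daily active users was 1,023,752 ÷ 1.259 ≈ 813,147.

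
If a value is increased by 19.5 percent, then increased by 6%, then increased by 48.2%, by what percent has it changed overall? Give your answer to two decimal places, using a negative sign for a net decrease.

The combined multiplier is 1.195 × 1.06 × 1.482 = 1.8772494.
That corresponds to an increase of 87.72%.

87.72%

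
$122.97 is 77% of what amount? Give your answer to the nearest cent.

$122.97 ÷ 0.77 ≈ $159.70.

$159.70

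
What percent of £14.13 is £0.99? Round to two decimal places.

7.01%

£0.99 ÷ £14.13 ≈ 7.01%.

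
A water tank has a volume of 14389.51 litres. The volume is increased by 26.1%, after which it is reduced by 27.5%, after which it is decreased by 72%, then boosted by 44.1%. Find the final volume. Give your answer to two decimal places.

After the 26.1% increase: 14389.51 × 1.261 = 18145.17211.
Apply the 27.5% decrease: 18145.17211 × 0.725 = 13155.24977975.
After the 72% decrease: 13155.24977975 × 0.28 = 3683.46993833.
Apply the 44.1% increase: 3683.46993833 × 1.441 = 5307.88018113353 ≈ 5307.88.

5307.88 litres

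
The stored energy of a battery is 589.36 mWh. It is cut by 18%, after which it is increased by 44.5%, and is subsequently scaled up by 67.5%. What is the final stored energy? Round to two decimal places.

Each change multiplies by a factor: 0.82 × 1.445 × 1.675 = 1.9847075.
589.36 × 1.9847075 = 1169.7072122 ≈ 1169.71.

1169.71 mWh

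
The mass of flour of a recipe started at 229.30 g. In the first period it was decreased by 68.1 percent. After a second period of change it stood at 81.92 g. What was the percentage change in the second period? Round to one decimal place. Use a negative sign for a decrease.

12.0%

After the first period: 229.30 × 0.319 = 73.1467.
Second-period multiplier: 81.92 ÷ 73.1467 ≈ 1.11994.
That is a change of 12.0%.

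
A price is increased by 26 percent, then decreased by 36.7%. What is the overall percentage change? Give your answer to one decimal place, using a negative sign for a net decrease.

-20.2%

The combined multiplier is 1.26 × 0.633 = 0.79758.
That corresponds to a decrease of 20.2%.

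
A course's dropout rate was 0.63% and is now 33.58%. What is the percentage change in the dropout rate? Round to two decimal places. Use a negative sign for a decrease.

5230.16%

The change is 33.58 − 0.63 = 32.95 percentage points.
Relative to the original 0.63%, that is 32.95 ÷ 0.63 ≈ 5230.16%.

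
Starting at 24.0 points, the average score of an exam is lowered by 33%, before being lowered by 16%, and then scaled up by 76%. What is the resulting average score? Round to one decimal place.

23.8 points

33% decrease: 24.0 × 0.67 = 16.08.
16% decrease: 16.08 × 0.84 = 13.5072.
76% increase: 13.5072 × 1.76 = 23.772672 ≈ 23.8.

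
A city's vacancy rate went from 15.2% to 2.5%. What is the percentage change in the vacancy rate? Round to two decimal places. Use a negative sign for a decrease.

The change is 2.5 − 15.2 = -12.7 percentage points.
Relative to the original 15.2%, that is -12.7 ÷ 15.2 ≈ -83.55%.

-83.55%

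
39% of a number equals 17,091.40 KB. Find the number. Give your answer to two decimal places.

43,824.10 KB

17,091.40 KB ÷ 0.39 ≈ 43,824.10 KB.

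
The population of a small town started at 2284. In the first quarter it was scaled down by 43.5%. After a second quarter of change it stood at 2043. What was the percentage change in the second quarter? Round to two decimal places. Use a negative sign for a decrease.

58.32%

After the first quarter: 2284 × 0.565 = 1290.46.
Second-quarter multiplier: 2043 ÷ 1290.46 ≈ 1.583156.
That is a change of 58.32%.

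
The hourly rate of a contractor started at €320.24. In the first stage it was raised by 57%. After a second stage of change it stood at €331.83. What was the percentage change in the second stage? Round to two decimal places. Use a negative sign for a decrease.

After the first stage: €320.24 × 1.57 = €502.7768.
Second-stage multiplier: €331.83 ÷ €502.7768 ≈ 0.659995.
That is a change of -34.00%.

-34.00%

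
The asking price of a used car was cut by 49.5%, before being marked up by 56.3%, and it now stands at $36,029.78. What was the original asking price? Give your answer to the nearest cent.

Undoing the 56.3% increase: $36,029.78 ÷ 1.563 ≈ $23051.682662.
Undoing the 49.5% decrease: $23051.682662 ÷ 0.505 ≈ $45,646.90.

$45,646.90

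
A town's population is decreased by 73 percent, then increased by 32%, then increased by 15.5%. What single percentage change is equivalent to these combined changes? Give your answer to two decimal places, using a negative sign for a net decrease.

-58.84%

A 73% decrease multiplies by 0.27.
Then a 32% increase: 0.27 × 1.32 = 0.3564.
Then a 15.5% increase: 0.3564 × 1.155 = 0.411642.
Overall factor 0.411642, i.e. -58.84%.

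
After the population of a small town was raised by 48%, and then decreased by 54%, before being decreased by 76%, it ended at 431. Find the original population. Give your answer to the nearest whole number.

2,638

Undoing the 76% decrease: 431 ÷ 0.24 ≈ 1795.833333.
Undoing the 54% decrease: 1795.833333 ÷ 0.46 ≈ 3903.985507.
Undoing the 48% increase: 3903.985507 ÷ 1.48 ≈ 2,638.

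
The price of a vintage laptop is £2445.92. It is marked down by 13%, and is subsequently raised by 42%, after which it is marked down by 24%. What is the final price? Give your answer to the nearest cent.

Each change multiplies by a factor: 0.87 × 1.42 × 0.76 = 0.938904.
£2445.92 × 0.938904 = £2296.48407168 ≈ £2296.48.

£2296.48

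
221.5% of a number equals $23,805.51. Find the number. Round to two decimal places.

$10,747.41

$23,805.51 ÷ 2.215 ≈ $10,747.41.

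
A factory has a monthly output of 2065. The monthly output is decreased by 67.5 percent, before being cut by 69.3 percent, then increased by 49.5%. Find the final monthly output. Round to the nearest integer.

Each change multiplies by a factor: 0.325 × 0.307 × 1.495 = 0.149163625.
2065 × 0.149163625 = 308.022885625 ≈ 308.

308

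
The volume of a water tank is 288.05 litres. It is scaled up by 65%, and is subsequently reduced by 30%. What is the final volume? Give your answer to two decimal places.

65% increase: 288.05 × 1.65 = 475.2825.
Apply the 30% decrease: 475.2825 × 0.7 = 332.69775 ≈ 332.70.

332.70 litres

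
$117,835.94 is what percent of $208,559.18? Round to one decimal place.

56.5%

$117,835.94 ÷ $208,559.18 ≈ 56.5%.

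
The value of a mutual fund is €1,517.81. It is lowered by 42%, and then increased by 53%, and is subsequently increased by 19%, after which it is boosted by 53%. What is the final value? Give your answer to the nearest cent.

€2,452.31

Apply the 42% decrease: €1,517.81 × 0.58 = €880.3298.
Apply the 53% increase: €880.3298 × 1.53 = €1346.904594.
19% increase: €1346.904594 × 1.19 = €1602.81646686.
Apply the 53% increase: €1602.81646686 × 1.53 = €2452.3091942958 ≈ €2,452.31.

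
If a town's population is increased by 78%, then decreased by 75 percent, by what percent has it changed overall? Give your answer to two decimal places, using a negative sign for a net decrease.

-55.50%

The combined multiplier is 1.78 × 0.25 = 0.445.
That corresponds to a decrease of 55.50%.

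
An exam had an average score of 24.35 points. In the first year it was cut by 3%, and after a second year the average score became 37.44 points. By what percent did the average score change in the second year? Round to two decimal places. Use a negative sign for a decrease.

After the first year: 24.35 × 0.97 = 23.6195.
Second-year multiplier: 37.44 ÷ 23.6195 ≈ 1.585131.
That is a change of 58.51%.

58.51%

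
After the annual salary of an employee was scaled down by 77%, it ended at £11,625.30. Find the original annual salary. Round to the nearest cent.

£50,544.78

The overall multiplier applied was 0.23.
So the original annual salary was £11,625.30 ÷ 0.23 ≈ £50,544.78.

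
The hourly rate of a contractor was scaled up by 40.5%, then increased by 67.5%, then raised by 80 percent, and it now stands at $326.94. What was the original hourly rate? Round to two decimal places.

Undoing the 80% increase: $326.94 ÷ 1.8 ≈ $181.633333.
Undoing the 67.5% increase: $181.633333 ÷ 1.675 ≈ $108.437811.
Undoing the 40.5% increase: $108.437811 ÷ 1.405 ≈ $77.18.

$77.18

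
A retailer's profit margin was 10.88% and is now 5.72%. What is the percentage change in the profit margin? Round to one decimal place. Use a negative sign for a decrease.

-47.4%

The change is 5.72 − 10.88 = -5.16 percentage points.
Relative to the original 10.88%, that is -5.16 ÷ 10.88 ≈ -47.4%.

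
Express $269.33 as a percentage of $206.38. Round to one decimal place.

130.5%

$269.33 ÷ $206.38 ≈ 130.5%.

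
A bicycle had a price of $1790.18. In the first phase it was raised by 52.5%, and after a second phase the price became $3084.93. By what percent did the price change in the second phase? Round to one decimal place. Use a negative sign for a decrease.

13.0%

After the first phase: $1790.18 × 1.525 = $2730.0245.
Second-phase multiplier: $3084.93 ÷ $2730.0245 ≈ 1.13.
That is a change of 13.0%.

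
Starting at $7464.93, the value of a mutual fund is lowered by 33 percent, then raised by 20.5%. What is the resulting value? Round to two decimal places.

$6026.81

After the 33% decrease: $7464.93 × 0.67 = $5001.5031.
20.5% increase: $5001.5031 × 1.205 = $6026.8112355 ≈ $6026.81.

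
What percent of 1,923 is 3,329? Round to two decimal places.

3,329 ÷ 1,923 ≈ 173.11%.

173.11%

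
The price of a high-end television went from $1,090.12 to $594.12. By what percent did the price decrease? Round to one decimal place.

45.5%

Change: $594.12 − $1,090.12 = -$496.00.
Relative to the original: -$496.00 ÷ $1,090.12 ≈ -45.5%.
So the price decreased by 45.5%.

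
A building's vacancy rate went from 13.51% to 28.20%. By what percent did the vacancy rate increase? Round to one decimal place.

108.7%

The change is 28.20 − 13.51 = 14.69 percentage points.
Relative to the original 13.51%, that is 14.69 ÷ 13.51 ≈ 108.7%.
So the vacancy rate rose by 108.7%.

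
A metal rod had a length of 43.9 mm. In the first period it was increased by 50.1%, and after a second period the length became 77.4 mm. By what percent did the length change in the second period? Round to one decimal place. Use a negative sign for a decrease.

17.5%

After the first period: 43.9 × 1.501 = 65.8939.
Second-period multiplier: 77.4 ÷ 65.8939 ≈ 1.17462.
That is a change of 17.5%.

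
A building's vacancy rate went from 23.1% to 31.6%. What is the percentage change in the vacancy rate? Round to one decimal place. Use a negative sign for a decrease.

36.8%

The change is 31.6 − 23.1 = 8.5 percentage points.
Relative to the original 23.1%, that is 8.5 ÷ 23.1 ≈ 36.8%.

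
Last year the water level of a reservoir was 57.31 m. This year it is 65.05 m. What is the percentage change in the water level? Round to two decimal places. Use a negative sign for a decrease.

13.51%

Change: 65.05 − 57.31 = 7.74.
Relative to the original: 7.74 ÷ 57.31 ≈ 13.51%.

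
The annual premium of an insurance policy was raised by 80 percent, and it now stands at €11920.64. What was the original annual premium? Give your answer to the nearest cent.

The overall multiplier applied was 1.8.
So the original annual premium was €11920.64 ÷ 1.8 ≈ €6622.58.

€6622.58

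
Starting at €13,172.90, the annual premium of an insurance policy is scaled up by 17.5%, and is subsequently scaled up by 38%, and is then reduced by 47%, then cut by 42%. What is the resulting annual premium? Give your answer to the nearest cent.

€6,566.02

Each change multiplies by a factor: 1.175 × 1.38 × 0.53 × 0.58 = 0.4984491.
€13,172.90 × 0.4984491 = €6566.02014939 ≈ €6,566.02.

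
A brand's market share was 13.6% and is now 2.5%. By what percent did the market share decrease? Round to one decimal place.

81.6%

The change is 2.5 − 13.6 = -11.1 percentage points.
Relative to the original 13.6%, that is -11.1 ÷ 13.6 ≈ -81.6%.
So the market share fell by 81.6%.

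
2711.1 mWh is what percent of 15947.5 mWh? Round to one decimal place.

2711.1 mWh ÷ 15947.5 mWh ≈ 17.0%.

17.0%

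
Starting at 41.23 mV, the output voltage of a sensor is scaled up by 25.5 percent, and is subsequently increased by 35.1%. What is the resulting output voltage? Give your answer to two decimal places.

69.91 mV

Each change multiplies by a factor: 1.255 × 1.351 = 1.695505.
41.23 × 1.695505 = 69.90567115 ≈ 69.91.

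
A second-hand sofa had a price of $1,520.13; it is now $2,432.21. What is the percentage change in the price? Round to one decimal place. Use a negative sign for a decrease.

60.0%

Change: $2,432.21 − $1,520.13 = $912.08.
Relative to the original: $912.08 ÷ $1,520.13 ≈ 60.0%.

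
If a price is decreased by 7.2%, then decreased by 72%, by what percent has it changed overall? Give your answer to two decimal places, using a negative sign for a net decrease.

The combined multiplier is 0.928 × 0.28 = 0.25984.
That corresponds to a decrease of 74.02%.

-74.02%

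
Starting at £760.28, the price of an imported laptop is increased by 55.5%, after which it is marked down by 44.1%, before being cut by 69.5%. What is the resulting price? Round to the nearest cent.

Apply the 55.5% increase: £760.28 × 1.555 = £1182.2354.
Apply the 44.1% decrease: £1182.2354 × 0.559 = £660.8695886.
69.5% decrease: £660.8695886 × 0.305 = £201.565224523 ≈ £201.57.

£201.57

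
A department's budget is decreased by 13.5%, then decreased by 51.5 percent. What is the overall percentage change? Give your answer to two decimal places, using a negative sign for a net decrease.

The combined multiplier is 0.865 × 0.485 = 0.419525.
That corresponds to a decrease of 58.05%.

-58.05%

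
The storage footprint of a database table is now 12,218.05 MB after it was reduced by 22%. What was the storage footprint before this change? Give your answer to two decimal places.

The overall multiplier applied was 0.78.
So the original storage footprint was 12,218.05 ÷ 0.78 ≈ 15,664.17 MB.

15,664.17 MB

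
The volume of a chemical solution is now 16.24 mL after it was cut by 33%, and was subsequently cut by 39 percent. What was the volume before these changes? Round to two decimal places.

The overall multiplier applied was 0.67 × 0.61 = 0.4087.
So the original volume was 16.24 ÷ 0.4087 ≈ 39.74 mL.

39.74 mL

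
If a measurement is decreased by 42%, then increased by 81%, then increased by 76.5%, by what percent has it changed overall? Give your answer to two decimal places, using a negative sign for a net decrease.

A 42% decrease multiplies by 0.58.
Then an 81% increase: 0.58 × 1.81 = 1.0498.
Then a 76.5% increase: 1.0498 × 1.765 = 1.852897.
Overall factor 1.852897, i.e. 85.29%.

85.29%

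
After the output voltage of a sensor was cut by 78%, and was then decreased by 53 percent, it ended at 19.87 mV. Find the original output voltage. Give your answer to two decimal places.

192.17 mV

Undoing the 53% decrease: 19.87 ÷ 0.47 ≈ 42.276596.
Undoing the 78% decrease: 42.276596 ÷ 0.22 ≈ 192.17 mV.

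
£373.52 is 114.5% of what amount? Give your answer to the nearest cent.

£326.22

£373.52 ÷ 1.145 ≈ £326.22.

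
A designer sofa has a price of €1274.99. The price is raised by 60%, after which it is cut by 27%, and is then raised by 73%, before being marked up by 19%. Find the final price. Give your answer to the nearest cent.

Each change multiplies by a factor: 1.6 × 0.73 × 1.73 × 1.19 = 2.4045616.
€1274.99 × 2.4045616 = €3065.791994384 ≈ €3065.79.

€3065.79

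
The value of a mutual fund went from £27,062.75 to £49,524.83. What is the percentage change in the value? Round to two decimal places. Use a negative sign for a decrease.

Change: £49,524.83 − £27,062.75 = £22,462.08.
Relative to the original: £22,462.08 ÷ £27,062.75 ≈ 83.00%.

83.00%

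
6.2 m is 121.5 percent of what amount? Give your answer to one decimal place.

5.1 m

6.2 m ÷ 1.215 ≈ 5.1 m.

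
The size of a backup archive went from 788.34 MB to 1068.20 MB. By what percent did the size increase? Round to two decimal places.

Change: 1068.20 − 788.34 = 279.86.
Relative to the original: 279.86 ÷ 788.34 ≈ 35.50%.
So the size increased by 35.50%.

35.50%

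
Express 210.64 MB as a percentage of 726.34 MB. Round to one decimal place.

29.0%

210.64 MB ÷ 726.34 MB ≈ 29.0%.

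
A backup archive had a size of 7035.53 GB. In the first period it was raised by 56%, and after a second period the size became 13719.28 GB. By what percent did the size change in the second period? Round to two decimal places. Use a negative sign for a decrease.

After the first period: 7035.53 × 1.56 = 10975.4268.
Second-period multiplier: 13719.28 ÷ 10975.4268 ≈ 1.25.
That is a change of 25.00%.

25.00%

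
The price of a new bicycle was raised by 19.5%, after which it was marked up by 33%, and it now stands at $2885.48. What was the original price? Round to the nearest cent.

$1815.51

Undoing the 33% increase: $2885.48 ÷ 1.33 ≈ $2169.533835.
Undoing the 19.5% increase: $2169.533835 ÷ 1.195 ≈ $1815.51.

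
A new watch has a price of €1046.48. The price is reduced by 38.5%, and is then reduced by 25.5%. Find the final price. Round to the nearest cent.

€479.47

After the 38.5% decrease: €1046.48 × 0.615 = €643.5852.
25.5% decrease: €643.5852 × 0.745 = €479.470974 ≈ €479.47.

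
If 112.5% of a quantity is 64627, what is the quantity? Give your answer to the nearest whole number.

57446

64627 ÷ 1.125 ≈ 57446.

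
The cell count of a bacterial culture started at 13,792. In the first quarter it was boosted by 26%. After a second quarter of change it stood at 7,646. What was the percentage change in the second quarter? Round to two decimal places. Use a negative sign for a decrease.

-56.00%

After the first quarter: 13,792 × 1.26 = 17377.92.
Second-quarter multiplier: 7,646 ÷ 17377.92 ≈ 0.439984.
That is a change of -56.00%.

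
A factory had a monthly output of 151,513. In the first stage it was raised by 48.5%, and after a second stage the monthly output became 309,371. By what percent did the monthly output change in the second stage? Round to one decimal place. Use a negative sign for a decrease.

37.5%

After the first stage: 151,513 × 1.485 = 224996.805.
Second-stage multiplier: 309,371 ÷ 224996.805 ≈ 1.375.
That is a change of 37.5%.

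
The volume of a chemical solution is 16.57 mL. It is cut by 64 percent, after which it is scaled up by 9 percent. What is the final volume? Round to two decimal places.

6.50 mL

After the 64% decrease: 16.57 × 0.36 = 5.9652.
Apply the 9% increase: 5.9652 × 1.09 = 6.502068 ≈ 6.50.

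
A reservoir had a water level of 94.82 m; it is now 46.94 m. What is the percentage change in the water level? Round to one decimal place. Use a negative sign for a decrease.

Change: 46.94 − 94.82 = -47.88.
Relative to the original: -47.88 ÷ 94.82 ≈ -50.5%.

-50.5%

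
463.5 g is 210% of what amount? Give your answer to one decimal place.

463.5 g ÷ 2.1 ≈ 220.7 g.

220.7 g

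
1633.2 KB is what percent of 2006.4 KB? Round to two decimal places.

1633.2 KB ÷ 2006.4 KB ≈ 81.40%.

81.40%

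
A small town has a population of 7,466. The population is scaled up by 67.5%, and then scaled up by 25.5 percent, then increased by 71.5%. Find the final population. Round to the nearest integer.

Each change multiplies by a factor: 1.675 × 1.255 × 1.715 = 3.605144375.
7,466 × 3.605144375 = 26916.00790375 ≈ 26,916.

26,916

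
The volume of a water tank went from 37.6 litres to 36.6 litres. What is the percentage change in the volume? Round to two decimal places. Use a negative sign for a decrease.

Change: 36.6 − 37.6 = -1.0.
Relative to the original: -1.0 ÷ 37.6 ≈ -2.66%.

-2.66%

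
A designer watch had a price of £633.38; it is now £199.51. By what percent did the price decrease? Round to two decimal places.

68.50%

Change: £199.51 − £633.38 = -£433.87.
Relative to the original: -£433.87 ÷ £633.38 ≈ -68.50%.
So the price decreased by 68.50%.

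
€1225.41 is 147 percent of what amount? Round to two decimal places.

€1225.41 ÷ 1.47 ≈ €833.61.

€833.61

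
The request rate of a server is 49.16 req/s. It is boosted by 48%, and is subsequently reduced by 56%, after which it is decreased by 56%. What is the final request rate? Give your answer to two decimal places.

Each change multiplies by a factor: 1.48 × 0.44 × 0.44 = 0.286528.
49.16 × 0.286528 = 14.08571648 ≈ 14.09.

14.09 req/s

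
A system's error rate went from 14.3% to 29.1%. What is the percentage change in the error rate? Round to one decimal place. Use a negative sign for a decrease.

103.5%

The change is 29.1 − 14.3 = 14.8 percentage points.
Relative to the original 14.3%, that is 14.8 ÷ 14.3 ≈ 103.5%.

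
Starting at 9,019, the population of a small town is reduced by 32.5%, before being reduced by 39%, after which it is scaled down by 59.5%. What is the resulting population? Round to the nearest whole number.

1,504

32.5% decrease: 9,019 × 0.675 = 6087.825.
After the 39% decrease: 6087.825 × 0.61 = 3713.57325.
Apply the 59.5% decrease: 3713.57325 × 0.405 = 1503.99716625 ≈ 1,504.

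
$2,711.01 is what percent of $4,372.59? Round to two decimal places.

$2,711.01 ÷ $4,372.59 ≈ 62.00%.

62.00%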